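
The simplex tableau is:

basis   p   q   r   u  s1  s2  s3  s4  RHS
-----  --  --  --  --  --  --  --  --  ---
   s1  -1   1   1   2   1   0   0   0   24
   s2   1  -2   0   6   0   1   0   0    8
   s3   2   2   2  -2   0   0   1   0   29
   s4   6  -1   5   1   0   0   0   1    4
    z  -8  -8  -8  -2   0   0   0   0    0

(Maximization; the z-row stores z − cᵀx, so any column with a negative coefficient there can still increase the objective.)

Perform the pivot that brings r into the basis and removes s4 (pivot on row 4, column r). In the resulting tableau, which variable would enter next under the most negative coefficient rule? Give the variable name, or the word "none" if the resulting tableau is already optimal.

q

Pivot element 5. New z-row = old z-row − (-8)·(row 4/5).
Updated z-row coefficients: p: 8/5, q: -48/5, r: 0, u: -2/5, s1: 0, s2: 0, s3: 0, s4: 8/5.
The most negative is -48/5 in column q, so q would enter next.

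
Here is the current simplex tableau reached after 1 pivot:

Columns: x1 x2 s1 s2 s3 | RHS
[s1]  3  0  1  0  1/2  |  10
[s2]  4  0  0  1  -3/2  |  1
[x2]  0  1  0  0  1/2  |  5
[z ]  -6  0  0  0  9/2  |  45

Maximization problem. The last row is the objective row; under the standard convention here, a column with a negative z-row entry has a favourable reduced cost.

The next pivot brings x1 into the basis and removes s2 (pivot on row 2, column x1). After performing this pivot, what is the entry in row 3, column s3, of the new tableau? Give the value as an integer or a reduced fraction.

1/2

Pivot element is row 2, column x1: 4.
Normalize row 2: new (row 2, s3) = (-3/2)/4 = -3/8.
row 3 ← row 3 − 0·(new row 2): 1/2 − 0·(-3/8) = 1/2.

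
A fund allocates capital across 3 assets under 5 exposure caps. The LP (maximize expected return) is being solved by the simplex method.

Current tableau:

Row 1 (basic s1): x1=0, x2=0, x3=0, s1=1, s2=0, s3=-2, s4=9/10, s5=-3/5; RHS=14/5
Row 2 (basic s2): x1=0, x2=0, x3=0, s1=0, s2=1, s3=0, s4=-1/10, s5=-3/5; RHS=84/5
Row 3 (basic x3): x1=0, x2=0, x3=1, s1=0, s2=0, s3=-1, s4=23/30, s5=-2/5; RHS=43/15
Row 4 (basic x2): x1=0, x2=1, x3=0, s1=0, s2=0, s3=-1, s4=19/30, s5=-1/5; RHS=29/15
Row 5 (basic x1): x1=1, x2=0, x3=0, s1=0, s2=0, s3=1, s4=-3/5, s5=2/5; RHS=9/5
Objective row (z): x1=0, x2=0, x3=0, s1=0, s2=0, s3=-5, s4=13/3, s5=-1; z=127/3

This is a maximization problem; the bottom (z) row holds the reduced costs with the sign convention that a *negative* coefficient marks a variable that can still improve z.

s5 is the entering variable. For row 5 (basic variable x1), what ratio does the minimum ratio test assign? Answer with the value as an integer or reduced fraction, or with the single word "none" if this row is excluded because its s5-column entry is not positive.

9/2

Ratio = RHS / (s5 entry) = (9/5) / (2/5) = 9/2.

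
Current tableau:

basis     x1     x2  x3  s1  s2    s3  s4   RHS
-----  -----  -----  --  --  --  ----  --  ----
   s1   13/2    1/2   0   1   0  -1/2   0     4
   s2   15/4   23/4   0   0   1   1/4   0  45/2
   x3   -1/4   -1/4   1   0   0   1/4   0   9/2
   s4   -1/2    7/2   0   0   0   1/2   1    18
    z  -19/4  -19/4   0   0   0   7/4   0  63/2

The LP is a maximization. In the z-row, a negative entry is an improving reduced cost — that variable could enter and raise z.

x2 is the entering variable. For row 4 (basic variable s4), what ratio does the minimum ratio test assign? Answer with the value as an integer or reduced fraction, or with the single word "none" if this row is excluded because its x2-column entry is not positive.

Ratio = RHS / (x2 entry) = 18 / (7/2) = 36/7.

36/7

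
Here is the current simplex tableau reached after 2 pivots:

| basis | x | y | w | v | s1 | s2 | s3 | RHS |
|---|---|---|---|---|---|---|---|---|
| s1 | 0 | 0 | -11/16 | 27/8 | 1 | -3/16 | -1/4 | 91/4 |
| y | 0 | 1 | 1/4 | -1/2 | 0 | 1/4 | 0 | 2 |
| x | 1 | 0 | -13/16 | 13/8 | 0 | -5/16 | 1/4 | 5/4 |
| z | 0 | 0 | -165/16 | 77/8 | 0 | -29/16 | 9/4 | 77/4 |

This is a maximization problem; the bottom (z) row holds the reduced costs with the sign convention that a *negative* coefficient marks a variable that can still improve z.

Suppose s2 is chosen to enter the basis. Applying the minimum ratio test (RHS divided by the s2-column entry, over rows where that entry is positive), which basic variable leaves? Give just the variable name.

y

Ratios: row 1 (s1): entry -3/16 ≤ 0, skip; row 2 (y): 2/(1/4) = 8; row 3 (x): entry -5/16 ≤ 0, skip.
Minimum ratio 8 is in the y row, so y leaves.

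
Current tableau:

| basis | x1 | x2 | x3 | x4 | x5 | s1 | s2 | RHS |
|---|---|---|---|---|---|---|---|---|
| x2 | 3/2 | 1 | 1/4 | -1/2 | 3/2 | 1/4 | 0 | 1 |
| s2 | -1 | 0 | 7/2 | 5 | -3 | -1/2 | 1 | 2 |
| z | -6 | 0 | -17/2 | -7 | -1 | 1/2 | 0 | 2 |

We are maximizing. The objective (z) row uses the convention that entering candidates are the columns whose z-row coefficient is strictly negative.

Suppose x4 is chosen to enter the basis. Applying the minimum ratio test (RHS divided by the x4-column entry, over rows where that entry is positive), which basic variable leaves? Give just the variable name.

Ratios: row 1 (x2): entry -1/2 ≤ 0, skip; row 2 (s2): 2/5 = 2/5.
Minimum ratio 2/5 is in the s2 row, so s2 leaves.

s2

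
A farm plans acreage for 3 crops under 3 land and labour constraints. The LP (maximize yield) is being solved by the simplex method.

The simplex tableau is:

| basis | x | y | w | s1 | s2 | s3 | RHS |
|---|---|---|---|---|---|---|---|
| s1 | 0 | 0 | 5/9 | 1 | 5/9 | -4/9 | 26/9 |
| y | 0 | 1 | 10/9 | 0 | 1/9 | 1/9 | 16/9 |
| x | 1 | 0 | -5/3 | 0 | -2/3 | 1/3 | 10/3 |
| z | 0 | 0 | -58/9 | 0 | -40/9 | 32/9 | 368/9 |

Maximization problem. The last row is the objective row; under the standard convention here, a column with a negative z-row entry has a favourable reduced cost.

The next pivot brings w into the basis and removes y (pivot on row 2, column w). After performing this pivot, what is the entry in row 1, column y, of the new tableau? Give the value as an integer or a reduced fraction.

Pivot element is row 2, column w: 10/9.
Normalize row 2: new (row 2, y) = 1/(10/9) = 9/10.
row 1 ← row 1 − (5/9)·(new row 2): 0 − (5/9)·(9/10) = -1/2.

-1/2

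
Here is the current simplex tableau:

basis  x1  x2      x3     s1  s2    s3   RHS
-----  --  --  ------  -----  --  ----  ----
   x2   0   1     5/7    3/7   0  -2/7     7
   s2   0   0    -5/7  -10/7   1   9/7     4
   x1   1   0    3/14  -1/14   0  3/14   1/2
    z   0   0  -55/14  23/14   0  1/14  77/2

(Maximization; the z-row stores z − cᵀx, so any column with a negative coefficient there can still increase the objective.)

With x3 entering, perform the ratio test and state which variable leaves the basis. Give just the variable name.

Ratios: row 1 (x2): 7/(5/7) = 49/5; row 2 (s2): entry -5/7 ≤ 0, skip; row 3 (x1): (1/2)/(3/14) = 7/3.
Minimum ratio 7/3 is in the x1 row, so x1 leaves.

x1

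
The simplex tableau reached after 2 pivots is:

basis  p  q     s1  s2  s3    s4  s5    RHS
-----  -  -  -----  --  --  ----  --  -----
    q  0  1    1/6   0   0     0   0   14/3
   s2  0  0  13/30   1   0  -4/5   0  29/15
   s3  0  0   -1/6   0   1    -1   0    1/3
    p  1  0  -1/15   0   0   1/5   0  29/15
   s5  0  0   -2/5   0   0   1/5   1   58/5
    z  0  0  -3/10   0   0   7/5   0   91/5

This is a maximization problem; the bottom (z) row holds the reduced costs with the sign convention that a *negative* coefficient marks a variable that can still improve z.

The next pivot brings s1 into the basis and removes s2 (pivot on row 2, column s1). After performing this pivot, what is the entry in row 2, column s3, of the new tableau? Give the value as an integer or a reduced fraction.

0

Pivot element is row 2, column s1: 13/30.
Normalize row 2: new (row 2, s3) = 0/(13/30) = 0.
Row 2 is the pivot row, so the entry is 0.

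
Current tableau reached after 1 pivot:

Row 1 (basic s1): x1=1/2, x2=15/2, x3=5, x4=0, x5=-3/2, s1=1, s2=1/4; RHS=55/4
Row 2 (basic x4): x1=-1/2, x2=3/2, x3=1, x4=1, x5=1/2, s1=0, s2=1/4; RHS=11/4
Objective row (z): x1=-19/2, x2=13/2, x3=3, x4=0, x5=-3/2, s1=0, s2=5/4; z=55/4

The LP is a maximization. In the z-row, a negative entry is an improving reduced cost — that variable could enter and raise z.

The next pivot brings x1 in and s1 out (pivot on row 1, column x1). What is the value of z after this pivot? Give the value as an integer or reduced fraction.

275

Minimum ratio for x1: (55/4)/(1/2) = 55/2.
z changes by −(z-row coeff of x1)·ratio = −(-19/2)·(55/2) = 1045/4.
New z = 55/4 + (1045/4) = 275.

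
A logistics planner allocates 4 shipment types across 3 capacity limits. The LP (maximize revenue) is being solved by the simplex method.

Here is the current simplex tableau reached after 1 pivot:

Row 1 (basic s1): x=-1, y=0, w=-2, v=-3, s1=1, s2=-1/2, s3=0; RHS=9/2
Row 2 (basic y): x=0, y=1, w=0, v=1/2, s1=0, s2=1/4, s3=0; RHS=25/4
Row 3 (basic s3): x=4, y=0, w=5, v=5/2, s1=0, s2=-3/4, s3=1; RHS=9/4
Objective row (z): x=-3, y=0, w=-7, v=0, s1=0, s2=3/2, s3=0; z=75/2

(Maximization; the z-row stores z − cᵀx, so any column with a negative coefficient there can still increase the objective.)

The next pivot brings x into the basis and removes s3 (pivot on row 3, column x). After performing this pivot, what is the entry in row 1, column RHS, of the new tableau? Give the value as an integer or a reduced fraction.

Pivot element is row 3, column x: 4.
Normalize row 3: new (row 3, RHS) = (9/4)/4 = 9/16.
row 1 ← row 1 − (-1)·(new row 3): 9/2 − (-1)·(9/16) = 81/16.

81/16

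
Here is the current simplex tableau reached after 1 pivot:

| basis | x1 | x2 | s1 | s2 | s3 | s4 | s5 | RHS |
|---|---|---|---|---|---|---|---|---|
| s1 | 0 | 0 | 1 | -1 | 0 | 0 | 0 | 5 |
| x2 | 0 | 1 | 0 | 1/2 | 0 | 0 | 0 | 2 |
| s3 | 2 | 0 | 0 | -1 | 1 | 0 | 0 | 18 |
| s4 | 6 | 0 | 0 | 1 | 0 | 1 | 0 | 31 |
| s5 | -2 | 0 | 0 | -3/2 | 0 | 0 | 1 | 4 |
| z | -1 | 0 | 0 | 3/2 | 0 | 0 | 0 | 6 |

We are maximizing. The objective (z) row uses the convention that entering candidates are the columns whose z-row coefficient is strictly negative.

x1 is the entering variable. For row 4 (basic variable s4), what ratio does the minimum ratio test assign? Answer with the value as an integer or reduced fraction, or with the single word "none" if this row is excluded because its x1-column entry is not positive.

Ratio = RHS / (x1 entry) = 31 / 6 = 31/6.

31/6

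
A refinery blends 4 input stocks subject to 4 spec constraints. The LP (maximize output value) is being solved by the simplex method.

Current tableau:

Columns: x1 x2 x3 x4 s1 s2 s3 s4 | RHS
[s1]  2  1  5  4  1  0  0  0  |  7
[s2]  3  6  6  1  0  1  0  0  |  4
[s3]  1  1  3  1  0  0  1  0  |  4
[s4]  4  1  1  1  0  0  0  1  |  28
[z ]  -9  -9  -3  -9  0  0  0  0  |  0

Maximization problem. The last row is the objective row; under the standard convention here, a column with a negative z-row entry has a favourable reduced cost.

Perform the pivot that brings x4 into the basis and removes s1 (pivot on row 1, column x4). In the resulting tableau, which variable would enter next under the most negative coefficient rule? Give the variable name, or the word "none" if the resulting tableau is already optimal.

Pivot element 4. New z-row = old z-row − (-9)·(row 1/4).
Updated z-row coefficients: x1: -9/2, x2: -27/4, x3: 33/4, x4: 0, s1: 9/4, s2: 0, s3: 0, s4: 0.
The most negative is -27/4 in column x2, so x2 would enter next.

x2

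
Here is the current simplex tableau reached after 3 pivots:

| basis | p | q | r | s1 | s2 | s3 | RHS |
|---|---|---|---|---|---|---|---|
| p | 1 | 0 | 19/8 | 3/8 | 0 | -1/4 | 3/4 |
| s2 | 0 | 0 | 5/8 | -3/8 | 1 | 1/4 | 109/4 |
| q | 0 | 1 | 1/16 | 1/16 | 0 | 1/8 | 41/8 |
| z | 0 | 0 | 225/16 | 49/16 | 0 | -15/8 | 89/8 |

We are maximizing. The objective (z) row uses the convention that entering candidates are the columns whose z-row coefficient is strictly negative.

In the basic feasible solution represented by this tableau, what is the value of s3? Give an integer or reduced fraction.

0

s3 is nonbasic (not in the basis column), so its value in the current BFS is 0.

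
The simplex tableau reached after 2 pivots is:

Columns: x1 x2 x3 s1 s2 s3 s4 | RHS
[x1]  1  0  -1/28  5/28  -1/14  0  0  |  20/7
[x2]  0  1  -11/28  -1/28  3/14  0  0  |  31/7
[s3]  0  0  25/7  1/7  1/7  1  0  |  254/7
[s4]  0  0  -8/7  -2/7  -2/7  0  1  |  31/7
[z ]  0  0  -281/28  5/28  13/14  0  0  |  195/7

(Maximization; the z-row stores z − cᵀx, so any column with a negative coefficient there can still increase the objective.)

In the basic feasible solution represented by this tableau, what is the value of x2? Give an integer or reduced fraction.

x2 is basic (row 2); its value is the RHS of that row: 31/7.

31/7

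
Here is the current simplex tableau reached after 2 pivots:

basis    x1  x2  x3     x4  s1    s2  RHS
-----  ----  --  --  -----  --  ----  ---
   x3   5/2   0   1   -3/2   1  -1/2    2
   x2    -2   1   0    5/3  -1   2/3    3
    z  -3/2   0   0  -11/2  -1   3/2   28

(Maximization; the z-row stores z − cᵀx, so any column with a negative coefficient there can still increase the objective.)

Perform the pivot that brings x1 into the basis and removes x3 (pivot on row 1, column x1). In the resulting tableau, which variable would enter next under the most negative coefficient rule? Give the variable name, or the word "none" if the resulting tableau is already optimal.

x4

Pivot element 5/2. New z-row = old z-row − (-3/2)·(row 1/(5/2)).
Updated z-row coefficients: x1: 0, x2: 0, x3: 3/5, x4: -32/5, s1: -2/5, s2: 6/5.
The most negative is -32/5 in column x4, so x4 would enter next.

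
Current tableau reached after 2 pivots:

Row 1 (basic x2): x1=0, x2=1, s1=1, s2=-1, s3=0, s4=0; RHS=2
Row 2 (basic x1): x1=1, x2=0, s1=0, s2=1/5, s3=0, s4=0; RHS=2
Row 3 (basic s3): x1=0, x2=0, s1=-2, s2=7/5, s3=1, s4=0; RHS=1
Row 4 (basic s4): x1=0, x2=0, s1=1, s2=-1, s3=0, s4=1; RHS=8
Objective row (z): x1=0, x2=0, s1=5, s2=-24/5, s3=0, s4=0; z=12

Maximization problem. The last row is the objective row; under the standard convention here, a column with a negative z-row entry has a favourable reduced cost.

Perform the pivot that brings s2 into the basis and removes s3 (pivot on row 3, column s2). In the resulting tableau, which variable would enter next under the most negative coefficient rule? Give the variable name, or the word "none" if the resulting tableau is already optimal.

Pivot element 7/5. New z-row = old z-row − (-24/5)·(row 3/(7/5)).
Updated z-row coefficients: x1: 0, x2: 0, s1: -13/7, s2: 0, s3: 24/7, s4: 0.
The most negative is -13/7 in column s1, so s1 would enter next.

s1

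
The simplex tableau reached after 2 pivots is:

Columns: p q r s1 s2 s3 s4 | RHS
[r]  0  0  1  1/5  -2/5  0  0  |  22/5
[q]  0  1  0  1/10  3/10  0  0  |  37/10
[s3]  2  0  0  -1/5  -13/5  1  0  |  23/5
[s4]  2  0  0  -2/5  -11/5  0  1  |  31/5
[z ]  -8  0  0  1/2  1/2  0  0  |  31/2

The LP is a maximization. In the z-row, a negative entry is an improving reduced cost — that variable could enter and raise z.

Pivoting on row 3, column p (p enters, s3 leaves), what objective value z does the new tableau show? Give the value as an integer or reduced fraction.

Minimum ratio for p: (23/5)/2 = 23/10.
z changes by −(z-row coeff of p)·ratio = −(-8)·(23/10) = 92/5.
New z = 31/2 + (92/5) = 339/10.

339/10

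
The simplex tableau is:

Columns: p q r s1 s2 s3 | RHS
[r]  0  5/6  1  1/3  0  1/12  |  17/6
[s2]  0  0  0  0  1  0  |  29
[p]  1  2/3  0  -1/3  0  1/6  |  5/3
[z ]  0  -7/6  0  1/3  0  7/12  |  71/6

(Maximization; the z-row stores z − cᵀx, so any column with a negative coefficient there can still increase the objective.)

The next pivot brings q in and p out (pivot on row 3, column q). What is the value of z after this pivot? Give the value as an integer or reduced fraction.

59/4

Minimum ratio for q: (5/3)/(2/3) = 5/2.
z changes by −(z-row coeff of q)·ratio = −(-7/6)·(5/2) = 35/12.
New z = 71/6 + (35/12) = 59/4.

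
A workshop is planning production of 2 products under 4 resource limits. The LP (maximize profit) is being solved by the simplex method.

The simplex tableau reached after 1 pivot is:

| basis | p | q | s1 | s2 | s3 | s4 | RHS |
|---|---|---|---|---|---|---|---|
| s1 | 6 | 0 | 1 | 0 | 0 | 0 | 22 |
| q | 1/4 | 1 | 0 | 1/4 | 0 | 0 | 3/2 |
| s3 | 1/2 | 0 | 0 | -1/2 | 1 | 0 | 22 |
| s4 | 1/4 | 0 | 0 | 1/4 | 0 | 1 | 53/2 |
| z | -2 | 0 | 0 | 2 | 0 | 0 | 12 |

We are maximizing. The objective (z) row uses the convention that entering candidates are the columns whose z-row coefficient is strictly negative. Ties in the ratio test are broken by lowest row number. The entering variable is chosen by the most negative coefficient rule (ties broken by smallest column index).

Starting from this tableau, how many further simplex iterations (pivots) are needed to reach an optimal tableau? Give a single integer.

1

pivot: p in, s1 out → z = 58/3
No improving column remains; optimal.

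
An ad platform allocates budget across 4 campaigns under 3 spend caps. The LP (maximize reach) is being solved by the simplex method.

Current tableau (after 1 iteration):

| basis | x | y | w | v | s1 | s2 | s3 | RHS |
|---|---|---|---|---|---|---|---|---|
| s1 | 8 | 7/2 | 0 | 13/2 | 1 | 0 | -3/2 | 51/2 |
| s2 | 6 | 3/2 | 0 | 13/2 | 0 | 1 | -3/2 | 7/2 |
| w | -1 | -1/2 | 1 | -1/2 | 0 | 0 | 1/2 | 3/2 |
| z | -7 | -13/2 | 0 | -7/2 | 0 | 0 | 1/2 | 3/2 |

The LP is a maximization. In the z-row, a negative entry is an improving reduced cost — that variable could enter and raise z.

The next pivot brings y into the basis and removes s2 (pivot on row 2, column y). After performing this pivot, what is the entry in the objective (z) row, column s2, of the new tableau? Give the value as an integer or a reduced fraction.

13/3

Pivot element is row 2, column y: 3/2.
Normalize row 2: new (row 2, s2) = 1/(3/2) = 2/3.
z-row ← z-row − (-13/2)·(new row 2): 0 − (-13/2)·(2/3) = 13/3.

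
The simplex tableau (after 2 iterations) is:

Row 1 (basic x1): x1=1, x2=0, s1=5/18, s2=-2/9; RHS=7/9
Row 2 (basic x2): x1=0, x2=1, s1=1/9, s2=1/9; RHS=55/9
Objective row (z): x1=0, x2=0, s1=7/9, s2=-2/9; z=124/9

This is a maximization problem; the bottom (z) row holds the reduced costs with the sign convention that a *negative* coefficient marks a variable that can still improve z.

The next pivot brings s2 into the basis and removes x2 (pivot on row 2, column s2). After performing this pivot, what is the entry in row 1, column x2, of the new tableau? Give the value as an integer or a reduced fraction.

2

Pivot element is row 2, column s2: 1/9.
Normalize row 2: new (row 2, x2) = 1/(1/9) = 9.
row 1 ← row 1 − (-2/9)·(new row 2): 0 − (-2/9)·9 = 2.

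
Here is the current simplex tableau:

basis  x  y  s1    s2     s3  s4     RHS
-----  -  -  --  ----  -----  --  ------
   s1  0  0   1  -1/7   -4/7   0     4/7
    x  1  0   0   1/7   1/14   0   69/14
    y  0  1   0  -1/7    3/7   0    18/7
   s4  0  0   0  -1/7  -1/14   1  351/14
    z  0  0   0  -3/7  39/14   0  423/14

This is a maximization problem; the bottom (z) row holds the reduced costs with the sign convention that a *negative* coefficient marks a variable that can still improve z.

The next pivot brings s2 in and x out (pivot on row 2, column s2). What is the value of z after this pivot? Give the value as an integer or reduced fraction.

Minimum ratio for s2: (69/14)/(1/7) = 69/2.
z changes by −(z-row coeff of s2)·ratio = −(-3/7)·(69/2) = 207/14.
New z = 423/14 + (207/14) = 45.

45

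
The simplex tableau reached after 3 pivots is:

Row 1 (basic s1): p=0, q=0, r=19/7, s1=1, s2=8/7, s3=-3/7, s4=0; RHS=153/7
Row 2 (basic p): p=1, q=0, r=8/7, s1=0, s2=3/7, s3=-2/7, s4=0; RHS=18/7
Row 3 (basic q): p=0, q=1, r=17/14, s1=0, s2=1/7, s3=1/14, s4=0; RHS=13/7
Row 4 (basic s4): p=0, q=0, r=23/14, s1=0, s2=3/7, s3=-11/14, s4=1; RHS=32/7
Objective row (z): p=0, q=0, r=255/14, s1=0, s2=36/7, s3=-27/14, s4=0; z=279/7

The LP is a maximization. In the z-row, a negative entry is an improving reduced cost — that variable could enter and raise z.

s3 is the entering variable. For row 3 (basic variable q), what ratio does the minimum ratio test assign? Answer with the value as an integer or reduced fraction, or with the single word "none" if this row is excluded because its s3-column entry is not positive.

26

Ratio = RHS / (s3 entry) = (13/7) / (1/14) = 26.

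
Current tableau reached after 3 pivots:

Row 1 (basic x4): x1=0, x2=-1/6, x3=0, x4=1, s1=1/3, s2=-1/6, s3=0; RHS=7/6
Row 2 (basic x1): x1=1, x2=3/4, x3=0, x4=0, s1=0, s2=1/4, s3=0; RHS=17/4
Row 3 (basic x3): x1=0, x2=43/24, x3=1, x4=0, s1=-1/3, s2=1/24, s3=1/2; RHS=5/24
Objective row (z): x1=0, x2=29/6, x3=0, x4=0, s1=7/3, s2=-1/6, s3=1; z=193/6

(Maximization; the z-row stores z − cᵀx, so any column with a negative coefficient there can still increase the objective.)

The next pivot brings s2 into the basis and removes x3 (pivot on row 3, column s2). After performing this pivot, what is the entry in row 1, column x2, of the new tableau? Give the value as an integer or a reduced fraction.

Pivot element is row 3, column s2: 1/24.
Normalize row 3: new (row 3, x2) = (43/24)/(1/24) = 43.
row 1 ← row 1 − (-1/6)·(new row 3): -1/6 − (-1/6)·43 = 7.

7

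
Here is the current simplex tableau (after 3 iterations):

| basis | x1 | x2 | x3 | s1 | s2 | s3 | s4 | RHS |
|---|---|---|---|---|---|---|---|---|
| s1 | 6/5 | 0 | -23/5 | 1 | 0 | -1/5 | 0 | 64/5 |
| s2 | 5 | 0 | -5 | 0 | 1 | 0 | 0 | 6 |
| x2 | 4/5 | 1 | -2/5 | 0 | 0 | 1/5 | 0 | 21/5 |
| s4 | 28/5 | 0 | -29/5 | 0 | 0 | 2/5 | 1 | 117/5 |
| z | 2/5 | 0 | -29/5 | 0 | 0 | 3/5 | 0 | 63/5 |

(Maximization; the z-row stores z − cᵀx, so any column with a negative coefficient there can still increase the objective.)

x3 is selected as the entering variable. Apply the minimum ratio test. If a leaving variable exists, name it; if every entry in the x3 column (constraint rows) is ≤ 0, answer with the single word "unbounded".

unbounded

x3-column entries: row 1: -23/5, row 2: -5, row 3: -2/5, row 4: -29/5. All ≤ 0, so x3 can increase without bound; the LP is unbounded in this direction.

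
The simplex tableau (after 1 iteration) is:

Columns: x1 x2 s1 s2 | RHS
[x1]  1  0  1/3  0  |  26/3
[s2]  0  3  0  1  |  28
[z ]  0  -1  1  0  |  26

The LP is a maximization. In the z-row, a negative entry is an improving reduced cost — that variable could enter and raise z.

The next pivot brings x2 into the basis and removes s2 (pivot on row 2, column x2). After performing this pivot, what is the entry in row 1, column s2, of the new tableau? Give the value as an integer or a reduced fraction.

0

Pivot element is row 2, column x2: 3.
Normalize row 2: new (row 2, s2) = 1/3 = 1/3.
row 1 ← row 1 − 0·(new row 2): 0 − 0·(1/3) = 0.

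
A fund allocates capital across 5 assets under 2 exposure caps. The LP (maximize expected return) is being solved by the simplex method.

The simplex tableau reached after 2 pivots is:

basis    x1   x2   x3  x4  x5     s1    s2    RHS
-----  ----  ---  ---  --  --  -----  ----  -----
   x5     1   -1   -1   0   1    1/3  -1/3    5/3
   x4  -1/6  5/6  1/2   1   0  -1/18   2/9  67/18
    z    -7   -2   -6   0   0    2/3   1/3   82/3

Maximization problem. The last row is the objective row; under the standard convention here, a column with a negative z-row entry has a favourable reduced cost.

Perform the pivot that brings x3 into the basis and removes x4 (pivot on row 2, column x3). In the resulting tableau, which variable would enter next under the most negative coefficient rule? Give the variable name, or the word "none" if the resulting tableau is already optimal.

Pivot element 1/2. New z-row = old z-row − (-6)·(row 2/(1/2)).
Updated z-row coefficients: x1: -9, x2: 8, x3: 0, x4: 12, x5: 0, s1: 0, s2: 3.
The most negative is -9 in column x1, so x1 would enter next.

x1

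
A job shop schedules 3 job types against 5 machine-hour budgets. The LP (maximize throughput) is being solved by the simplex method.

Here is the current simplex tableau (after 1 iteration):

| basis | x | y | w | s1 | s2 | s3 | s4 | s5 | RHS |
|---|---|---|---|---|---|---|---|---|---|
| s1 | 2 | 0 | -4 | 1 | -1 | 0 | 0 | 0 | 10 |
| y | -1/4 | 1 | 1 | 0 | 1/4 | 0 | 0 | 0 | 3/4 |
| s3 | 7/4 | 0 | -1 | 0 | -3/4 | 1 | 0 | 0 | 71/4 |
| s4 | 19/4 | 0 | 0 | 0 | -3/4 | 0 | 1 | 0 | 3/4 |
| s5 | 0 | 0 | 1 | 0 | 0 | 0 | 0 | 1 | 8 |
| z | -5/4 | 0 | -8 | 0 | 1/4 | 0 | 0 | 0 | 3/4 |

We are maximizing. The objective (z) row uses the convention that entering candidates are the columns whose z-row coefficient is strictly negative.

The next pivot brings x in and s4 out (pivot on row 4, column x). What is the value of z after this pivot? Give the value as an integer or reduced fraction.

18/19

Minimum ratio for x: (3/4)/(19/4) = 3/19.
z changes by −(z-row coeff of x)·ratio = −(-5/4)·(3/19) = 15/76.
New z = 3/4 + (15/76) = 18/19.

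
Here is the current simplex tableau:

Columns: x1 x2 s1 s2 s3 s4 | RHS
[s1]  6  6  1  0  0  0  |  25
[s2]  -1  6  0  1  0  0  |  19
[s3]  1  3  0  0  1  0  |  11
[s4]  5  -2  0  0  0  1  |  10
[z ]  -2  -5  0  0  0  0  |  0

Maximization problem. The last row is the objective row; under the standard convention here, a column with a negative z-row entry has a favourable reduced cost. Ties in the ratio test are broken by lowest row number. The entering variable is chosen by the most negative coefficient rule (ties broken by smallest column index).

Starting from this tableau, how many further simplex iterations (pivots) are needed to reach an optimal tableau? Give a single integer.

2

pivot: x2 in, s2 out → z = 95/6
pivot: x1 in, s1 out → z = 767/42
No improving column remains; optimal.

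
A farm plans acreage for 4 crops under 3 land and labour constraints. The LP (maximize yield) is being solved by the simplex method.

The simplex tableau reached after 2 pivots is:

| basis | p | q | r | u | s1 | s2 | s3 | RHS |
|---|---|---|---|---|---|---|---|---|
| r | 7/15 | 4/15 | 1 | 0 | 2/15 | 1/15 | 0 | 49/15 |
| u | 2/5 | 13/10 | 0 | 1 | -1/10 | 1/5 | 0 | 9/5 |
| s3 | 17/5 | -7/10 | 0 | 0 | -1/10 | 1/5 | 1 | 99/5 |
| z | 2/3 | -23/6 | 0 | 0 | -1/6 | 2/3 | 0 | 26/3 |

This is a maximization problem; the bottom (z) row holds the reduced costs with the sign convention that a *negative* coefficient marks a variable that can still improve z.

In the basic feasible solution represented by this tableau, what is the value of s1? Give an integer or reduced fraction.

s1 is nonbasic (not in the basis column), so its value in the current BFS is 0.

0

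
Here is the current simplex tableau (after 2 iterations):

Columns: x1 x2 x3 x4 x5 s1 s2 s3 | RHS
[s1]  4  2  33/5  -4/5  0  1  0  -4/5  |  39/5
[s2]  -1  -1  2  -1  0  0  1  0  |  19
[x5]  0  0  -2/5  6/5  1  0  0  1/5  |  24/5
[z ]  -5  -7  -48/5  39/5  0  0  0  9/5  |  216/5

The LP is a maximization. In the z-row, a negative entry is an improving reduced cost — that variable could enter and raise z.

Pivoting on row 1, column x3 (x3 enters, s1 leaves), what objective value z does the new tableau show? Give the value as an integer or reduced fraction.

Minimum ratio for x3: (39/5)/(33/5) = 13/11.
z changes by −(z-row coeff of x3)·ratio = −(-48/5)·(13/11) = 624/55.
New z = 216/5 + (624/55) = 600/11.

600/11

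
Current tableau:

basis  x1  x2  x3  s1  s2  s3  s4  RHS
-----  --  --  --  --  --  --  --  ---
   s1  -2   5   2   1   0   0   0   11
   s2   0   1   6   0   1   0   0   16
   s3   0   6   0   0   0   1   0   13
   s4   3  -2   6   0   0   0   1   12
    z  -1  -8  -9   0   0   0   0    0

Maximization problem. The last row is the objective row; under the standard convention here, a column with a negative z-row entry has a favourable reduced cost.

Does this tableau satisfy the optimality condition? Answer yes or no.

Column x1 has objective-row coefficient -1, which is negative; an improving pivot exists, so not yet optimal.

no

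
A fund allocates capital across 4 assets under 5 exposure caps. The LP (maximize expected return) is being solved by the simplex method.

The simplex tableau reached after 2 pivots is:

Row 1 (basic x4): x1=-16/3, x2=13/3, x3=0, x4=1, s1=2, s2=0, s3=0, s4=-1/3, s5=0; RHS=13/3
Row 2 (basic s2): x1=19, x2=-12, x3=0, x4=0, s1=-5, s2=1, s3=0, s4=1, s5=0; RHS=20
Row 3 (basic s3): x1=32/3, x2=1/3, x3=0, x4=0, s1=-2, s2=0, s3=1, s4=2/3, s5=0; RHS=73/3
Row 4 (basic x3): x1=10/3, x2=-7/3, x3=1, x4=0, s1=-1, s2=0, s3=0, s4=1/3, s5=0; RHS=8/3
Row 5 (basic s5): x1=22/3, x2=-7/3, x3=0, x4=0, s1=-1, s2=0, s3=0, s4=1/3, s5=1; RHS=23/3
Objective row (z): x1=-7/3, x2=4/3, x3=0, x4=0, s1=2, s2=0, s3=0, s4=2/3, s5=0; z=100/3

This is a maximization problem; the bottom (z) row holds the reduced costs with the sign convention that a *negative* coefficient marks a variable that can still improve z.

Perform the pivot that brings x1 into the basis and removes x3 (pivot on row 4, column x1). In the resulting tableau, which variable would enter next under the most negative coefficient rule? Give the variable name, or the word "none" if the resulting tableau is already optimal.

x2

Pivot element 10/3. New z-row = old z-row − (-7/3)·(row 4/(10/3)).
Updated z-row coefficients: x1: 0, x2: -3/10, x3: 7/10, x4: 0, s1: 13/10, s2: 0, s3: 0, s4: 9/10, s5: 0.
The most negative is -3/10 in column x2, so x2 would enter next.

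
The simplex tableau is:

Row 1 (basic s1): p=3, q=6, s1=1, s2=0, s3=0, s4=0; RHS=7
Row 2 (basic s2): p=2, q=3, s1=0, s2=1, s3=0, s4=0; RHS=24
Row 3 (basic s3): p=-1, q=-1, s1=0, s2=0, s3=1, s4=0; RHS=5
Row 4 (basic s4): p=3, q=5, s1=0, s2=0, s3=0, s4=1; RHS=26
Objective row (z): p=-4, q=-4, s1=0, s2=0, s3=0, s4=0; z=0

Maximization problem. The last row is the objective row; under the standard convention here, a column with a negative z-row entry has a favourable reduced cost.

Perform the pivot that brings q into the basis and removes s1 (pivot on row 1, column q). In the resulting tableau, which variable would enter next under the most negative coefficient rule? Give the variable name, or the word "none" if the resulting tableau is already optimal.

p

Pivot element 6. New z-row = old z-row − (-4)·(row 1/6).
Updated z-row coefficients: p: -2, q: 0, s1: 2/3, s2: 0, s3: 0, s4: 0.
The most negative is -2 in column p, so p would enter next.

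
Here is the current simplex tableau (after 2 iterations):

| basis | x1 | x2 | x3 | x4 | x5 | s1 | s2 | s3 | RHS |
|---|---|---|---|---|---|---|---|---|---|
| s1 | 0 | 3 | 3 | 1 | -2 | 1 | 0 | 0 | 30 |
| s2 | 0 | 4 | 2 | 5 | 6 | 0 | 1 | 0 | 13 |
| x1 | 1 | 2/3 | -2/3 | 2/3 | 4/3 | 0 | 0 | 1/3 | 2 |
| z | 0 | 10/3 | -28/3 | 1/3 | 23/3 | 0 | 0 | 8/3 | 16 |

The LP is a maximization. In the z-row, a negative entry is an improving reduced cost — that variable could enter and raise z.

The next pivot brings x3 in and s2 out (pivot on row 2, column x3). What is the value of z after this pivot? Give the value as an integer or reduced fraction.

230/3

Minimum ratio for x3: 13/2 = 13/2.
z changes by −(z-row coeff of x3)·ratio = −(-28/3)·(13/2) = 182/3.
New z = 16 + (182/3) = 230/3.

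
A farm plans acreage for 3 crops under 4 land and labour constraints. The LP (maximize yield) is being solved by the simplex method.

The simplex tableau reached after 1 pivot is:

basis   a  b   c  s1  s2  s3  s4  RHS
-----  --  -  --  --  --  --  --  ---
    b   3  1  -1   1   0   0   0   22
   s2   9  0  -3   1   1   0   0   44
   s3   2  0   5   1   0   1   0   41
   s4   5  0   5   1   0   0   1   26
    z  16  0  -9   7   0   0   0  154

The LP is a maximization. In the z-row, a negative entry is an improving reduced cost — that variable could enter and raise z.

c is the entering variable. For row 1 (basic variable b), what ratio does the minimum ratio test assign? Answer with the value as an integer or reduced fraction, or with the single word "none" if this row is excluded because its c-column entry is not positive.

none

The c entry in row 1 is -1 ≤ 0, so this row gives no ratio.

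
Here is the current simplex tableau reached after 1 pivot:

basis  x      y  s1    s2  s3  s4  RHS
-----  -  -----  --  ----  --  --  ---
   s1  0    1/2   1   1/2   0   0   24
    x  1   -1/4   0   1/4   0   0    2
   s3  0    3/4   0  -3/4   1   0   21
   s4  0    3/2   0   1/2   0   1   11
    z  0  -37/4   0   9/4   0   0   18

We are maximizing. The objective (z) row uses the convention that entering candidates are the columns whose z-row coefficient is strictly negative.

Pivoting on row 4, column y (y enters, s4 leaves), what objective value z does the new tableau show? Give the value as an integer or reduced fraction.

515/6

Minimum ratio for y: 11/(3/2) = 22/3.
z changes by −(z-row coeff of y)·ratio = −(-37/4)·(22/3) = 407/6.
New z = 18 + (407/6) = 515/6.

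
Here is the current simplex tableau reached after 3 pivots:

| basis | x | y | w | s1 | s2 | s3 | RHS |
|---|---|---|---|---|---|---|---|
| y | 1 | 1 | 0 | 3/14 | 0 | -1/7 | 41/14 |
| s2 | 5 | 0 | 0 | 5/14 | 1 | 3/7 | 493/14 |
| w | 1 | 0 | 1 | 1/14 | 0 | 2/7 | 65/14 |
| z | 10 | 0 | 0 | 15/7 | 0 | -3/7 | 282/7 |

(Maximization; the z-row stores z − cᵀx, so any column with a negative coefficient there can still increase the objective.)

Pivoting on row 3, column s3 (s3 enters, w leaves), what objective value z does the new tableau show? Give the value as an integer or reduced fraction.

189/4

Minimum ratio for s3: (65/14)/(2/7) = 65/4.
z changes by −(z-row coeff of s3)·ratio = −(-3/7)·(65/4) = 195/28.
New z = 282/7 + (195/28) = 189/4.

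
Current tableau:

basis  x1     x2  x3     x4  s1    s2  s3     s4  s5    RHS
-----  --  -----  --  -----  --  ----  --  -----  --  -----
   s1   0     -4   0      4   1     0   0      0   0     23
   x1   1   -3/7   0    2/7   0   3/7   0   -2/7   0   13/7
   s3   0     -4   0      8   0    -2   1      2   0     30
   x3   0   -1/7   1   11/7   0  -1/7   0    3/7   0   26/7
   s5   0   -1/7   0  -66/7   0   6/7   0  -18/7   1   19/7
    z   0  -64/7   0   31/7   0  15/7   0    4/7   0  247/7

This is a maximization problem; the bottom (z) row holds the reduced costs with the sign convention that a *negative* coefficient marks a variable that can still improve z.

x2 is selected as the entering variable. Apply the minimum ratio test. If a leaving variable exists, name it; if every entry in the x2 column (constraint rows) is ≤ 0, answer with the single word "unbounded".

unbounded

x2-column entries: row 1: -4, row 2: -3/7, row 3: -4, row 4: -1/7, row 5: -1/7. All ≤ 0, so x2 can increase without bound; the LP is unbounded in this direction.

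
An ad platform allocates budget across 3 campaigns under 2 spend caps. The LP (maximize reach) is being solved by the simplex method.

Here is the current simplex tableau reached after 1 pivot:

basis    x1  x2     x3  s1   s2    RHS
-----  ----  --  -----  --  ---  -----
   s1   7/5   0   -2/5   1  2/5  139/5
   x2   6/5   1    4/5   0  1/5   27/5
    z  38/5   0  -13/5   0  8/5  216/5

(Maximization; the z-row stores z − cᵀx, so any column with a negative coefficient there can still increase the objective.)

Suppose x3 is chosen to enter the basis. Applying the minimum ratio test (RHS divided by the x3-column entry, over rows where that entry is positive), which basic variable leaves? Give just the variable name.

Ratios: row 1 (s1): entry -2/5 ≤ 0, skip; row 2 (x2): (27/5)/(4/5) = 27/4.
Minimum ratio 27/4 is in the x2 row, so x2 leaves.

x2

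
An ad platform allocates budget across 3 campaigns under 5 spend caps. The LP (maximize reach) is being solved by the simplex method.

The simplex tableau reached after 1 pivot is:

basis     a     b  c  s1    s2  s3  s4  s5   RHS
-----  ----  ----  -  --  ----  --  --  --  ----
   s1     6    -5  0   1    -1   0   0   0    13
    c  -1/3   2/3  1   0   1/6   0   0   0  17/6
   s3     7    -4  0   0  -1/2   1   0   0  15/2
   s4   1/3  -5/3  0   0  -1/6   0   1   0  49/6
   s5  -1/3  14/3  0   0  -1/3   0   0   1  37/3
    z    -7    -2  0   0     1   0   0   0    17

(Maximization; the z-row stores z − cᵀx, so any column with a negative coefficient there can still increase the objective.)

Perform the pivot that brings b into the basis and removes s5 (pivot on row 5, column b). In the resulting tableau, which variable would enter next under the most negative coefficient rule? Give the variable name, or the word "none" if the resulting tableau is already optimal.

a

Pivot element 14/3. New z-row = old z-row − (-2)·(row 5/(14/3)).
Updated z-row coefficients: a: -50/7, b: 0, c: 0, s1: 0, s2: 6/7, s3: 0, s4: 0, s5: 3/7.
The most negative is -50/7 in column a, so a would enter next.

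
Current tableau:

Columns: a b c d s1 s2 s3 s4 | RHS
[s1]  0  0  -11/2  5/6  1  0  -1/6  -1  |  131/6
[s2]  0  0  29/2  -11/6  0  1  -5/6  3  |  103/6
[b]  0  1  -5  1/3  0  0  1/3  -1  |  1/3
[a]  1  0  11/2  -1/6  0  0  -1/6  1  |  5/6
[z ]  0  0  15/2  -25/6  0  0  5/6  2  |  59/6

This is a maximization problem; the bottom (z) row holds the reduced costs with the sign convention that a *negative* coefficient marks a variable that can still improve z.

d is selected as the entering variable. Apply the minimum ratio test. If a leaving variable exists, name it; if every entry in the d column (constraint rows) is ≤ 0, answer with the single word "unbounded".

b

Ratios: row 1 (s1): (131/6)/(5/6) = 131/5; row 2 (s2): entry -11/6 ≤ 0, skip; row 3 (b): (1/3)/(1/3) = 1; row 4 (a): entry -1/6 ≤ 0, skip.
Minimum ratio is in the b row, so b leaves.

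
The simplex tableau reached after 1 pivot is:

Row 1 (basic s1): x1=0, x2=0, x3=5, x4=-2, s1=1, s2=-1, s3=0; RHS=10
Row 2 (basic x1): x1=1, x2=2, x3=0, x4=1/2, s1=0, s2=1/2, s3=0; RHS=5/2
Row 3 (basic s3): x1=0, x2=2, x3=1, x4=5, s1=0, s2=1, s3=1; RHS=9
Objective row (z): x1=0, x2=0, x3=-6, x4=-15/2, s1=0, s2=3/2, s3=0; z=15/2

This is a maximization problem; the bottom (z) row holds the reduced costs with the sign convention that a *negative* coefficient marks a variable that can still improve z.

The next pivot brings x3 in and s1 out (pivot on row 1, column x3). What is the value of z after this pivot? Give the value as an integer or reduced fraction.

Minimum ratio for x3: 10/5 = 2.
z changes by −(z-row coeff of x3)·ratio = −(-6)·2 = 12.
New z = 15/2 + 12 = 39/2.

39/2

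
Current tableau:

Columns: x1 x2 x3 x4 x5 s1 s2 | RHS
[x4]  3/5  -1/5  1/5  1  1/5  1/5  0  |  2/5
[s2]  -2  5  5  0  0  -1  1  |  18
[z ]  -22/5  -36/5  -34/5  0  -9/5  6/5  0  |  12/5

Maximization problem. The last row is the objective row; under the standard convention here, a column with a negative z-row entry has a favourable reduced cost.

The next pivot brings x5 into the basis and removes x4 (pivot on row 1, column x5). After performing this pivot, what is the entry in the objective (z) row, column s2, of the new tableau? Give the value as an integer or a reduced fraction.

0

Pivot element is row 1, column x5: 1/5.
Normalize row 1: new (row 1, s2) = 0/(1/5) = 0.
z-row ← z-row − (-9/5)·(new row 1): 0 − (-9/5)·0 = 0.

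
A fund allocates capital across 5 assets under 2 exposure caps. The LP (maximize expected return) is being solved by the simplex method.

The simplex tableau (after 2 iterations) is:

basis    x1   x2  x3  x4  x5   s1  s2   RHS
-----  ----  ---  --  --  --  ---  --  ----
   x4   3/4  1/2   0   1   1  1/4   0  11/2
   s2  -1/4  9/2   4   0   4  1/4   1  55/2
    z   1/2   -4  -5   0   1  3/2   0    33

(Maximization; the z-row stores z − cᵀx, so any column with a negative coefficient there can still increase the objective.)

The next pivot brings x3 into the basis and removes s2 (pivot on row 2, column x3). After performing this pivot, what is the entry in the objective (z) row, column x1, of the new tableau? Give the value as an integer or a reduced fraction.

Pivot element is row 2, column x3: 4.
Normalize row 2: new (row 2, x1) = (-1/4)/4 = -1/16.
z-row ← z-row − (-5)·(new row 2): 1/2 − (-5)·(-1/16) = 3/16.

3/16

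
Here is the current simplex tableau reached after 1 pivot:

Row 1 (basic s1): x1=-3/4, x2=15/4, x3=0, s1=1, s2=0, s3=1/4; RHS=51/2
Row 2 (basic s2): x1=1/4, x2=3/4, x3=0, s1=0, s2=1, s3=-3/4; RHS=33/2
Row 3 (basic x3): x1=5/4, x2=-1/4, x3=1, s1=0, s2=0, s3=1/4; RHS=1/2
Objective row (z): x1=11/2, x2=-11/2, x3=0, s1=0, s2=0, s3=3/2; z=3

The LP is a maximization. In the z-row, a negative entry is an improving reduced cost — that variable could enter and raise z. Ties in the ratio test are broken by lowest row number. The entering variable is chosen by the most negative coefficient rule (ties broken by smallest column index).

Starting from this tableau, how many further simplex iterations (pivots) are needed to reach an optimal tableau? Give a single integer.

1

pivot: x2 in, s1 out → z = 202/5
No improving column remains; optimal.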